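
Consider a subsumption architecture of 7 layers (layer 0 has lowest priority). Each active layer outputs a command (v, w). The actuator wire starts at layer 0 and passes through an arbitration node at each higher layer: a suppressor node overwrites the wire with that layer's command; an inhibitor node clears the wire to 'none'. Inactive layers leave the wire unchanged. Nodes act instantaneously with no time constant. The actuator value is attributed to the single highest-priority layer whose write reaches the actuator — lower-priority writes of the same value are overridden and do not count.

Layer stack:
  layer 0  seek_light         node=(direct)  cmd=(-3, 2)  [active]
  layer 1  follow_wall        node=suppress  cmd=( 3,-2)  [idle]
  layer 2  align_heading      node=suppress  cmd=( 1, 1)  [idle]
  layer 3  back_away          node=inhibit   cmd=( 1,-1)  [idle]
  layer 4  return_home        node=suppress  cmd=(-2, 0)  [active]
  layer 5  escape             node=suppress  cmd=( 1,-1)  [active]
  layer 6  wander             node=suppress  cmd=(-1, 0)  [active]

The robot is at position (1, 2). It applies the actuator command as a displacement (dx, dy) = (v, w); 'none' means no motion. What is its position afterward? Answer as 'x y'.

L0 seek_light: active, feeds wire = (-3, 2)
L1 follow_wall: idle → wire stays (-3, 2)
L2 align_heading: idle → wire stays (-3, 2)
L3 back_away: idle → wire stays (-3, 2)
L4 return_home: active, suppressor → wire = (-2, 0)
L5 escape: active, suppressor → wire = (1, -1)
L6 wander: active, suppressor → wire = (-1, 0)
actuator = (-1, 0)
position: (1, 2) + (-1, 0) = (0, 2)

0 2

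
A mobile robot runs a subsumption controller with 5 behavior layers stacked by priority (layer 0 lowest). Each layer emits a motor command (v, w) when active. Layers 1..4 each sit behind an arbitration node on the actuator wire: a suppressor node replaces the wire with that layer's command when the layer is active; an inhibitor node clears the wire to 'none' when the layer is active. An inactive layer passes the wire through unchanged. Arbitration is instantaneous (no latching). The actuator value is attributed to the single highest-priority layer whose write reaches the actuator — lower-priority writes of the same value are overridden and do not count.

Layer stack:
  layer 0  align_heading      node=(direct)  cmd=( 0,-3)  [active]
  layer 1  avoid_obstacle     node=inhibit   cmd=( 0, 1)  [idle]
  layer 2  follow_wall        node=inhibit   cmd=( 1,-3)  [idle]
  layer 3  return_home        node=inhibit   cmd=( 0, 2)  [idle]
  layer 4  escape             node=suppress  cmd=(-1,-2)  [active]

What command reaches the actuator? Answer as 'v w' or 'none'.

-1 -2

L0 align_heading: active, feeds wire = (0, -3)
L1 avoid_obstacle: idle → wire stays (0, -3)
L2 follow_wall: idle → wire stays (0, -3)
L3 return_home: idle → wire stays (0, -3)
L4 escape: active, suppressor → wire = (-1, -2)
actuator = (-1, -2)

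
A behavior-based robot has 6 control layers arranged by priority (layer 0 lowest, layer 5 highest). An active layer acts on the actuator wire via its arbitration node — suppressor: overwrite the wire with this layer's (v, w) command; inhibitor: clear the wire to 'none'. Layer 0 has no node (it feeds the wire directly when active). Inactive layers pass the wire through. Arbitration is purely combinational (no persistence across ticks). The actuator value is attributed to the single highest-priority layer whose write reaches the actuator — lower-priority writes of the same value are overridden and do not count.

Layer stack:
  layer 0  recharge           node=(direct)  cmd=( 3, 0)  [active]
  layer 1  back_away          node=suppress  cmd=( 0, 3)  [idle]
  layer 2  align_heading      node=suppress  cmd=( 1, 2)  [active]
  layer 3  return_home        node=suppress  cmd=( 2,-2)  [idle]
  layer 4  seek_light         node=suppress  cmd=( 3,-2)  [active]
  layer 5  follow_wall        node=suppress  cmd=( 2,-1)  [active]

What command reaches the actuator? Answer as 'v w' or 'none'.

2 -1

L0 recharge: active, feeds wire = (3, 0)
L1 back_away: idle → wire stays (3, 0)
L2 align_heading: active, suppressor → wire = (1, 2)
L3 return_home: idle → wire stays (1, 2)
L4 seek_light: active, suppressor → wire = (3, -2)
L5 follow_wall: active, suppressor → wire = (2, -1)
actuator = (2, -1)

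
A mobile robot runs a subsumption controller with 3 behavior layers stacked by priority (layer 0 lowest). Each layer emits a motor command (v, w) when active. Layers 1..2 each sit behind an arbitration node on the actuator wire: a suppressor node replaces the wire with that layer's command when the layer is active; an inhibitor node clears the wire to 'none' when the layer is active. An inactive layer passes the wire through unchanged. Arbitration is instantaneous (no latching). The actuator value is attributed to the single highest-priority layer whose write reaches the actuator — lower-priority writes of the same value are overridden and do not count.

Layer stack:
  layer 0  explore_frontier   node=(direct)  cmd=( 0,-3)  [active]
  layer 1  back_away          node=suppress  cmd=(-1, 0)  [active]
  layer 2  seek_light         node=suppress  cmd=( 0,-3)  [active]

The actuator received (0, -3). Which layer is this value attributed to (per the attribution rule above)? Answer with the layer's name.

seek_light

layer 0 (explore_frontier) active — direct: (0, -3)
layer 1 (back_away) active — suppresses: (-1, 0)
layer 2 (seek_light) active — suppresses: (0, -3)
→ actuator (0, -3)
last writer: layer 2 = seek_light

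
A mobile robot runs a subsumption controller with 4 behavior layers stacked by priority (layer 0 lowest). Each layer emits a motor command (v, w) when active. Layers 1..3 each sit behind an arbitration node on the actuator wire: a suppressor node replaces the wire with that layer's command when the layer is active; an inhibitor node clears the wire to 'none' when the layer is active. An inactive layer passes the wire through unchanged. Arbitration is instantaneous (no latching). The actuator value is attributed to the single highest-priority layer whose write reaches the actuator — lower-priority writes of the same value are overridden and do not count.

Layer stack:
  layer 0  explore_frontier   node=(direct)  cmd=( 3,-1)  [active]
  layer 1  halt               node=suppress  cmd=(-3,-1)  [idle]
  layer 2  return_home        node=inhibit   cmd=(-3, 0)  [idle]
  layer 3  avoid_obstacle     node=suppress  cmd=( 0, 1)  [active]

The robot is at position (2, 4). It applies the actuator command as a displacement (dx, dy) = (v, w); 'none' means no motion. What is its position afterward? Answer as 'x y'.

2 5

[0] explore_frontier on; wire := (3, -1)
[1] halt off; pass (3, -1)
[2] return_home off; pass (3, -1)
[3] avoid_obstacle on (suppress); wire := (0, 1)
output (0, 1)
position: (2, 4) + (0, 1) = (2, 5)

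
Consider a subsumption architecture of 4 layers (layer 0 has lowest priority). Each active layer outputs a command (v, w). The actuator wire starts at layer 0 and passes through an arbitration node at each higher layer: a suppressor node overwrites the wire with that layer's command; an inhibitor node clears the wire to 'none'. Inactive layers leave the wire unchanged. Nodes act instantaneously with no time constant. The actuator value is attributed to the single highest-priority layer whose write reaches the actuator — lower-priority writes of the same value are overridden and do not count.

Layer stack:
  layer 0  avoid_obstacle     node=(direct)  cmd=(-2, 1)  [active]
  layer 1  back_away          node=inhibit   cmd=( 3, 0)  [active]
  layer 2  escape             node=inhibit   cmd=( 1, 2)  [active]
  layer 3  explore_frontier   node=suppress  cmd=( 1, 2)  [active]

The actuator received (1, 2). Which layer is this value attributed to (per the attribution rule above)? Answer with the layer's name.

layer 0 (avoid_obstacle) active — direct: (-2, 1)
layer 1 (back_away) active — inhibits: none
layer 2 (escape) active — inhibits: none
layer 3 (explore_frontier) active — suppresses: (1, 2)
→ actuator (1, 2)
last writer: layer 3 = explore_frontier

explore_frontier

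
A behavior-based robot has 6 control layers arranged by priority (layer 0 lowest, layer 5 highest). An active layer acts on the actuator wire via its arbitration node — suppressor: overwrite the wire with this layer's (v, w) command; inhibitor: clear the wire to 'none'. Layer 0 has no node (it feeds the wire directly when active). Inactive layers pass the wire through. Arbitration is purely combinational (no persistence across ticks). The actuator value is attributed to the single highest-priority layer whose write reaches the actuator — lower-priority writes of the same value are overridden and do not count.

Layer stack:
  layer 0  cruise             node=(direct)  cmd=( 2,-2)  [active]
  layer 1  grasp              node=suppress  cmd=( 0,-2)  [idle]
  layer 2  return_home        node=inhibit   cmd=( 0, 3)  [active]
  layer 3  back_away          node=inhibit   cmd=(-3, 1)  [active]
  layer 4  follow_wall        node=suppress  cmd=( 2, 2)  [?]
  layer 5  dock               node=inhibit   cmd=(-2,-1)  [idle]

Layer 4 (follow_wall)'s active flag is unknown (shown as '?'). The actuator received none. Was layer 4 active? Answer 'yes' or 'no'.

no

If layer 4 is active=yes:
  actuator would be (2, 2)
If layer 4 is active=no:
  actuator would be none
Observed none, so layer 4 was idle.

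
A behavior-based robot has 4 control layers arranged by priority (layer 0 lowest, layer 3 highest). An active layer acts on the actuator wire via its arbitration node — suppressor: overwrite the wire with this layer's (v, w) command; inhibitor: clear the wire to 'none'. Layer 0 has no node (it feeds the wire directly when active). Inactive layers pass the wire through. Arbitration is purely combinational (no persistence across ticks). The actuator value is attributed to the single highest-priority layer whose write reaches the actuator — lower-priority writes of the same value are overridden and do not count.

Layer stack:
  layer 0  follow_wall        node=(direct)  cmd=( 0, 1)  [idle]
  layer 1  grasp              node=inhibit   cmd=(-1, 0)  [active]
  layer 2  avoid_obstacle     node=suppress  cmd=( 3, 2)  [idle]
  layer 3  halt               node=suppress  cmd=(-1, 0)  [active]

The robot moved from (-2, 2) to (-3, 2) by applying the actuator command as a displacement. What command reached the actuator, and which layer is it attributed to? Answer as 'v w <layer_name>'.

displacement = (-3, 2) − (-2, 2) = (-1, 0)
L0 follow_wall: idle → wire = none
L1 grasp: active, inhibitor → wire = none
L2 avoid_obstacle: idle → wire stays none
L3 halt: active, suppressor → wire = (-1, 0)
actuator = (-1, 0) — from layer 3 (halt)

-1 0 halt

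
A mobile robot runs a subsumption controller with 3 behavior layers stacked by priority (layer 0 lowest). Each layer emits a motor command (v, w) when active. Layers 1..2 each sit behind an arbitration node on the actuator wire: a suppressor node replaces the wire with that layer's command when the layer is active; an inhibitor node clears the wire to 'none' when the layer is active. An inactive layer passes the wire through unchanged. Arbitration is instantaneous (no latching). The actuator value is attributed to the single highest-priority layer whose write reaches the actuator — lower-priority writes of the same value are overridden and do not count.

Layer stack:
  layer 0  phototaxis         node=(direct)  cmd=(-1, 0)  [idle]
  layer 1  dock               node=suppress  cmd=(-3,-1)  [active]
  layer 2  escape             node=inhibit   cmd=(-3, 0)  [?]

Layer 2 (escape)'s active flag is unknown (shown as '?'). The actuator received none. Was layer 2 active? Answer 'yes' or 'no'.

yes

If layer 2 is active=yes:
  actuator would be none
If layer 2 is active=no:
  actuator would be (-3, -1)
Observed none, so layer 2 was active.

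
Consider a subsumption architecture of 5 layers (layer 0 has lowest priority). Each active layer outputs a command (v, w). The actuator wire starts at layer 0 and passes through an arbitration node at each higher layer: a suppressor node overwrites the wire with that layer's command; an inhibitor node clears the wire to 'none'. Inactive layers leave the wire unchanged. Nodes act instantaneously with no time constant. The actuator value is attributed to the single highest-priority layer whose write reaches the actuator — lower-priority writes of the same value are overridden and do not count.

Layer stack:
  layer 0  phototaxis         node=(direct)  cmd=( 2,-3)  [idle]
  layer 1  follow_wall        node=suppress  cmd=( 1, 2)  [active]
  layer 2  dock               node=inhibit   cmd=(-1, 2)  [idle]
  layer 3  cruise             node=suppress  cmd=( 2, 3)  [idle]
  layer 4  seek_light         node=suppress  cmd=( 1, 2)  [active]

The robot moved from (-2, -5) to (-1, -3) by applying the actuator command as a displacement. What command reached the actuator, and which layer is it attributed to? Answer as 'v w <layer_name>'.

1 2 seek_light

displacement = (-1, -3) − (-2, -5) = (1, 2)
L0 phototaxis: idle → wire = none
L1 follow_wall: active, suppressor → wire = (1, 2)
L2 dock: idle → wire stays (1, 2)
L3 cruise: idle → wire stays (1, 2)
L4 seek_light: active, suppressor → wire = (1, 2)
actuator = (1, 2) — from layer 4 (seek_light)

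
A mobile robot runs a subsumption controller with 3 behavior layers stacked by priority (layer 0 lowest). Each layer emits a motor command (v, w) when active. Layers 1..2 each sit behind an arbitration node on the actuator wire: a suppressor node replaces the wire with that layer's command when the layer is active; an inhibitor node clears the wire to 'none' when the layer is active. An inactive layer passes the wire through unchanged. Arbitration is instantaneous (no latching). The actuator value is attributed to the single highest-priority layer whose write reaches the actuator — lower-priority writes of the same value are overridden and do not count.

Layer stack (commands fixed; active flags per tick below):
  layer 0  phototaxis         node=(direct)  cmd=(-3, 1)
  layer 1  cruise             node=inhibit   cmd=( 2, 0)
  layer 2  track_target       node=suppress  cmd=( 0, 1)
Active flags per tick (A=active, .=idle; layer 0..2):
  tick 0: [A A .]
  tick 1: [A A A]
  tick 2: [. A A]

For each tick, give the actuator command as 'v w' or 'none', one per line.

tick 0:
  layer 0 (phototaxis) active — direct: (-3, 1)
  layer 1 (cruise) active — inhibits: none
  layer 2 (track_target) idle — unchanged: none
  → actuator none
tick 1:
  layer 0 (phototaxis) active — direct: (-3, 1)
  layer 1 (cruise) active — inhibits: none
  layer 2 (track_target) active — suppresses: (0, 1)
  → actuator (0, 1)
tick 2:
  layer 0 (phototaxis) idle — none
  layer 1 (cruise) active — inhibits: none
  layer 2 (track_target) active — suppresses: (0, 1)
  → actuator (0, 1)

none
0 1
0 1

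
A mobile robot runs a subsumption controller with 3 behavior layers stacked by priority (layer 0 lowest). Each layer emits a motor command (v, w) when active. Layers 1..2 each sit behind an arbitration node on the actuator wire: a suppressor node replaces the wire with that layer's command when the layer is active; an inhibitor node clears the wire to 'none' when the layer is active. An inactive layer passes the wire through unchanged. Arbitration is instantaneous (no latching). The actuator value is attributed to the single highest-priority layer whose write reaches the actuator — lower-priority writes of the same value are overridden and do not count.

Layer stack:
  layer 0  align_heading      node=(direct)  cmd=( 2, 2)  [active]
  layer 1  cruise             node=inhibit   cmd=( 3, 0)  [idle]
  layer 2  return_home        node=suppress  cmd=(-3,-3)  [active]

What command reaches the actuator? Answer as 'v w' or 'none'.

-3 -3

L0 align_heading: active, feeds wire = (2, 2)
L1 cruise: idle → wire stays (2, 2)
L2 return_home: active, suppressor → wire = (-3, -3)
actuator = (-3, -3)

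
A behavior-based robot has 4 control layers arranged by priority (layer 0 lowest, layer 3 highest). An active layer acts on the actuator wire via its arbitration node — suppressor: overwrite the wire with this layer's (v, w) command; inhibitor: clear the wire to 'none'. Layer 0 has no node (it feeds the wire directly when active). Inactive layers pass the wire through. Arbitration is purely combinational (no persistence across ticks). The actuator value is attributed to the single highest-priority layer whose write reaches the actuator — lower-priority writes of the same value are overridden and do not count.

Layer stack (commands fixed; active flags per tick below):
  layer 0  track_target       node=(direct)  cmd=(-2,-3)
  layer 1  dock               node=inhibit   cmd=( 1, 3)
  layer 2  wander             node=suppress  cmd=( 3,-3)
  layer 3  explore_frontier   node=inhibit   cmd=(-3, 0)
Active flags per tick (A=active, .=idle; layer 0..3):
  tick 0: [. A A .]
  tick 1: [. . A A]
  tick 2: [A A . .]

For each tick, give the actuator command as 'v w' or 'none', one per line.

3 -3
none
none

tick 0:
  [0] track_target off; wire := none
  [1] dock on (inhibit); wire := none
  [2] wander on (suppress); wire := (3, -3)
  [3] explore_frontier off; pass (3, -3)
  output (3, -3)
tick 1:
  [0] track_target off; wire := none
  [1] dock off; pass none
  [2] wander on (suppress); wire := (3, -3)
  [3] explore_frontier on (inhibit); wire := none
  output none
tick 2:
  [0] track_target on; wire := (-2, -3)
  [1] dock on (inhibit); wire := none
  [2] wander off; pass none
  [3] explore_frontier off; pass none
  output none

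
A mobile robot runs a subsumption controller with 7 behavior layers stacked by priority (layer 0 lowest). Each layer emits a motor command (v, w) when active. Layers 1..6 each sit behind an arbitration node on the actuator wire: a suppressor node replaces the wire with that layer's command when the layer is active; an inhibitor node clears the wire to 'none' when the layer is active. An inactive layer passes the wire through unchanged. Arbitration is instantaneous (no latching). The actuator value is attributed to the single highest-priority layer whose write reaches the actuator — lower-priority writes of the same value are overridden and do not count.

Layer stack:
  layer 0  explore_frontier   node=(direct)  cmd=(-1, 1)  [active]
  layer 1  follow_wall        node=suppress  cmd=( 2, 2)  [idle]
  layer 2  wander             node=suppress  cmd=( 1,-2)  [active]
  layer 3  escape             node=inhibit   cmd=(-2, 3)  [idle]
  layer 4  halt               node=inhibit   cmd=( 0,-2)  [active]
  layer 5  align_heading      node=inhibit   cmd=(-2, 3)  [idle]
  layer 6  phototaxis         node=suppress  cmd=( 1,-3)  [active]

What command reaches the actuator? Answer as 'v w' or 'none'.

layer 0 (explore_frontier) active — direct: (-1, 1)
layer 1 (follow_wall) idle — unchanged: (-1, 1)
layer 2 (wander) active — suppresses: (1, -2)
layer 3 (escape) idle — unchanged: (1, -2)
layer 4 (halt) active — inhibits: none
layer 5 (align_heading) idle — unchanged: none
layer 6 (phototaxis) active — suppresses: (1, -3)
→ actuator (1, -3)

1 -3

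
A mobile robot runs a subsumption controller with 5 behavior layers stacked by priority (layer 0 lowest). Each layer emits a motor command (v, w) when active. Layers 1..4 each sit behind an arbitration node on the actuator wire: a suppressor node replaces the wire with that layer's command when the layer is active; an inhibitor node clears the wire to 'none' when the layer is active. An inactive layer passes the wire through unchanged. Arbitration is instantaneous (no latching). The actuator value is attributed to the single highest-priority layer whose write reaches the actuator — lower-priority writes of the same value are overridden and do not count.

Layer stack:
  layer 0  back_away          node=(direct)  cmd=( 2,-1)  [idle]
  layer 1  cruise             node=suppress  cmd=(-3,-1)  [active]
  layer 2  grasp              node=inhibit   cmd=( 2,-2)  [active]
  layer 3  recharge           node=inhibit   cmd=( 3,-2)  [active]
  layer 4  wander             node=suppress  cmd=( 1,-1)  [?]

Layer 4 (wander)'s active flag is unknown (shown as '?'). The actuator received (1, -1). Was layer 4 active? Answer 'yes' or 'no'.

yes

If layer 4 is active=yes:
  actuator would be (1, -1)
If layer 4 is active=no:
  actuator would be none
Observed (1, -1), so layer 4 was active.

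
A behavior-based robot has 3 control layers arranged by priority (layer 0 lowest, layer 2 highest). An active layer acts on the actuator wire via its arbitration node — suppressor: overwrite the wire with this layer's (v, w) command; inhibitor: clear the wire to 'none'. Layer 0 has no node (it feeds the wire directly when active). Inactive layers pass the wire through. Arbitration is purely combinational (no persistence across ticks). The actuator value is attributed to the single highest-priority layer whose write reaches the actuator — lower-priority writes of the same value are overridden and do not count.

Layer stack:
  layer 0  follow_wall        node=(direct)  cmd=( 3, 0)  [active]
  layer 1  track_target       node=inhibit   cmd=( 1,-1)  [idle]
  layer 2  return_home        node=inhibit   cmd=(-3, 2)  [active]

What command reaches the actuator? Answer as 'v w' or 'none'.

L0 follow_wall: active, feeds wire = (3, 0)
L1 track_target: idle → wire stays (3, 0)
L2 return_home: active, inhibitor → wire = none
actuator = none

none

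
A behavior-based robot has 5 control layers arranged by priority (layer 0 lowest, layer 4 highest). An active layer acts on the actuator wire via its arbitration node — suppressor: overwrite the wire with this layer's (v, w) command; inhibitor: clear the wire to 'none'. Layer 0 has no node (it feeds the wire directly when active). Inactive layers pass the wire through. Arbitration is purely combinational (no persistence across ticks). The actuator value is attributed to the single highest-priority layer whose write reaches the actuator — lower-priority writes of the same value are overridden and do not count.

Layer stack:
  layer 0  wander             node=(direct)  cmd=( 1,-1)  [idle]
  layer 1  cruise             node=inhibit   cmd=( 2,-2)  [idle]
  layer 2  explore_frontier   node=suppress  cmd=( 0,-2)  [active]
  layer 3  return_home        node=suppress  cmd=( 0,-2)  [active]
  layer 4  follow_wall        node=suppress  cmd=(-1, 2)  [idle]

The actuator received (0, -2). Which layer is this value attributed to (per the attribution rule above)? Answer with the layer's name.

layer 0 (wander) idle — none
layer 1 (cruise) idle — unchanged: none
layer 2 (explore_frontier) active — suppresses: (0, -2)
layer 3 (return_home) active — suppresses: (0, -2)
layer 4 (follow_wall) idle — unchanged: (0, -2)
→ actuator (0, -2)
last writer: layer 3 = return_home

return_home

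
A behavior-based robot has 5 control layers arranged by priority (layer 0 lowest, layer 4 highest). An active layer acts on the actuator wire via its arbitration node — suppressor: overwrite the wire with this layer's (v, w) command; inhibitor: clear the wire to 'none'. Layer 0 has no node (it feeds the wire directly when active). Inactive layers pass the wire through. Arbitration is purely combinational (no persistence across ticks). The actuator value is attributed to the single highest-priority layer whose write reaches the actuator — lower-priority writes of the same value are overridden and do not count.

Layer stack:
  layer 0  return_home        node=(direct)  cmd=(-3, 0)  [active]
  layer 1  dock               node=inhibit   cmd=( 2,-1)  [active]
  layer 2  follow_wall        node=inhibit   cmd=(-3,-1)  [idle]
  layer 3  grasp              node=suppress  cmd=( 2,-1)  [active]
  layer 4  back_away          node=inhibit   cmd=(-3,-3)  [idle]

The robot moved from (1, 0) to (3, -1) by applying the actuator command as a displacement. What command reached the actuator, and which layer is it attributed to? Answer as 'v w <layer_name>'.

displacement = (3, -1) − (1, 0) = (2, -1)
[0] return_home on; wire := (-3, 0)
[1] dock on (inhibit); wire := none
[2] follow_wall off; pass none
[3] grasp on (suppress); wire := (2, -1)
[4] back_away off; pass (2, -1)
output (2, -1) — from layer 3 (grasp)

2 -1 grasp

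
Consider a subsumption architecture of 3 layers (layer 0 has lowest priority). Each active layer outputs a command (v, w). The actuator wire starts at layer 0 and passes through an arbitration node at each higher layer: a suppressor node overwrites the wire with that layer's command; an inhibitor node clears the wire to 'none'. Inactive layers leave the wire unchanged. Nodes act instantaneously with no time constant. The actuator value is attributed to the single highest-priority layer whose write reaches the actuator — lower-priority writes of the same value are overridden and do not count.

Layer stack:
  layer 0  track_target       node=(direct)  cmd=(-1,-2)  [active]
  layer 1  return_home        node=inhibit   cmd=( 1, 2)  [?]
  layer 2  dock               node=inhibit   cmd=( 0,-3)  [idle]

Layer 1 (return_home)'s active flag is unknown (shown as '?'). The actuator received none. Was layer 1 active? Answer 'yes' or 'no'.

If layer 1 is active=yes:
  actuator would be none
If layer 1 is active=no:
  actuator would be (-1, -2)
Observed none, so layer 1 was active.

yes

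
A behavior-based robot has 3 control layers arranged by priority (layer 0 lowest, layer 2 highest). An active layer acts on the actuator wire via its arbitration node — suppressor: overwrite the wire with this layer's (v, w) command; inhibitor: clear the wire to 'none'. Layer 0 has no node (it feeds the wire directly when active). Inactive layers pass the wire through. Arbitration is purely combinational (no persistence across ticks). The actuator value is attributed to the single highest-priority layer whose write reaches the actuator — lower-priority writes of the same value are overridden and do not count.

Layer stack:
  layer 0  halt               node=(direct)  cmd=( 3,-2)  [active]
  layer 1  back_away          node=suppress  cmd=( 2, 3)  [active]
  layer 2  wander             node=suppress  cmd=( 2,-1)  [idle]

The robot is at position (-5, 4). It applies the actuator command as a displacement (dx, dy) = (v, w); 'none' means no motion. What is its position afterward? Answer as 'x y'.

-3 7

L0 halt: active, feeds wire = (3, -2)
L1 back_away: active, suppressor → wire = (2, 3)
L2 wander: idle → wire stays (2, 3)
actuator = (2, 3)
position: (-5, 4) + (2, 3) = (-3, 7)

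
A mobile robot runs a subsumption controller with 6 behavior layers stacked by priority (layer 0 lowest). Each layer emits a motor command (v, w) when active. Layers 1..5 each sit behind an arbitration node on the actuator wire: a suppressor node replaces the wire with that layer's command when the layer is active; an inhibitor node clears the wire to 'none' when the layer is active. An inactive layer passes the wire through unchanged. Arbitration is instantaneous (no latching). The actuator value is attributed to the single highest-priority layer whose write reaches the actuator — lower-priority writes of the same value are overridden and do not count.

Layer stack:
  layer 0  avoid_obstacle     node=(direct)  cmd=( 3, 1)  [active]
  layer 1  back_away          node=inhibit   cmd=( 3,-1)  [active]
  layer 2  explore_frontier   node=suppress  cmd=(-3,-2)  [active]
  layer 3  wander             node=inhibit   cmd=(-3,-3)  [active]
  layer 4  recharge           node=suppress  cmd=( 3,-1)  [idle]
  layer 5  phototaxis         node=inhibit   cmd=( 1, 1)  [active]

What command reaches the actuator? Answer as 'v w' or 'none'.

none

[0] avoid_obstacle on; wire := (3, 1)
[1] back_away on (inhibit); wire := none
[2] explore_frontier on (suppress); wire := (-3, -2)
[3] wander on (inhibit); wire := none
[4] recharge off; pass none
[5] phototaxis on (inhibit); wire := none
output none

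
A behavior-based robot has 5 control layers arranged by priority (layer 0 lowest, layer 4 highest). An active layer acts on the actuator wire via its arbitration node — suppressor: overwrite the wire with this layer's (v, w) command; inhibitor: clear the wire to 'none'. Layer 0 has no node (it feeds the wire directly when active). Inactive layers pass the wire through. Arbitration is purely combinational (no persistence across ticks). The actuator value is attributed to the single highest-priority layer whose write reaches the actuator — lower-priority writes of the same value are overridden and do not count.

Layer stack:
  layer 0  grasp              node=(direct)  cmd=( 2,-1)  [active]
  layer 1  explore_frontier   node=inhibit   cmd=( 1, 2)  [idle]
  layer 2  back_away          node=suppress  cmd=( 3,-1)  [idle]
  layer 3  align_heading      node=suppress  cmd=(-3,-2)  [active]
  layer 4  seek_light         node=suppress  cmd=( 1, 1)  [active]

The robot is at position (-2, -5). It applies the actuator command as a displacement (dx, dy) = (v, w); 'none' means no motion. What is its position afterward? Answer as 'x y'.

-1 -4

L0 grasp: active, feeds wire = (2, -1)
L1 explore_frontier: idle → wire stays (2, -1)
L2 back_away: idle → wire stays (2, -1)
L3 align_heading: active, suppressor → wire = (-3, -2)
L4 seek_light: active, suppressor → wire = (1, 1)
actuator = (1, 1)
position: (-2, -5) + (1, 1) = (-1, -4)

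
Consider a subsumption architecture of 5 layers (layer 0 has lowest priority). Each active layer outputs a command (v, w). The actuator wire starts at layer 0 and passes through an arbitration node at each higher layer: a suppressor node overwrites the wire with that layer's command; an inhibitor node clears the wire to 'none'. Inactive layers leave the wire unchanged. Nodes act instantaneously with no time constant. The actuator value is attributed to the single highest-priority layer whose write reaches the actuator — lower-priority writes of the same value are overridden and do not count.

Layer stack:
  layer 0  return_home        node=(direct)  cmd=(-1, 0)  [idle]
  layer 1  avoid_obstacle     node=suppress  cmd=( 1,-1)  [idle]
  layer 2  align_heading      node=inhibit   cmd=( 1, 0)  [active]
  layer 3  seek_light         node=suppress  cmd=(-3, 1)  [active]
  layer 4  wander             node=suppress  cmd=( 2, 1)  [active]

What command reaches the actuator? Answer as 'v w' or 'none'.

L0 return_home: idle → wire = none
L1 avoid_obstacle: idle → wire stays none
L2 align_heading: active, inhibitor → wire = none
L3 seek_light: active, suppressor → wire = (-3, 1)
L4 wander: active, suppressor → wire = (2, 1)
actuator = (2, 1)

2 1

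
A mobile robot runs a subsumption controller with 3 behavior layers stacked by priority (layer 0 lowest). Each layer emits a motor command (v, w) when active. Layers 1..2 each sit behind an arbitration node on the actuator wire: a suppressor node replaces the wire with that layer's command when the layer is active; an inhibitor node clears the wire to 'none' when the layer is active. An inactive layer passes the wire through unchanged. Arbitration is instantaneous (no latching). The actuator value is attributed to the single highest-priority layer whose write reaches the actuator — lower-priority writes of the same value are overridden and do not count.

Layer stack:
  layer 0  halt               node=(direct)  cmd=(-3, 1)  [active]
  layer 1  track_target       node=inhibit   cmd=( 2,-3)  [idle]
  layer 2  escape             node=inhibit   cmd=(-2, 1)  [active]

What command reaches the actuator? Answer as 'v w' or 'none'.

none

[0] halt on; wire := (-3, 1)
[1] track_target off; pass (-3, 1)
[2] escape on (inhibit); wire := none
output none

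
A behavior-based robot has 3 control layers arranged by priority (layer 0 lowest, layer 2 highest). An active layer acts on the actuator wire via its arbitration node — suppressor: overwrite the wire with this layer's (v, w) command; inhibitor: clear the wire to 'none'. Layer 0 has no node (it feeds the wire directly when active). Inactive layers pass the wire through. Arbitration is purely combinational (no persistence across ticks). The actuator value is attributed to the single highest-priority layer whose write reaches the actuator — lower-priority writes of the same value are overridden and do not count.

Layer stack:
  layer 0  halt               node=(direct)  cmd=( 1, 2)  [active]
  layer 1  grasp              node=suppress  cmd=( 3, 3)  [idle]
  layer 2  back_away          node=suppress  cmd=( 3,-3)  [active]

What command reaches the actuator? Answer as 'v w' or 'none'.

3 -3

L0 halt: active, feeds wire = (1, 2)
L1 grasp: idle → wire stays (1, 2)
L2 back_away: active, suppressor → wire = (3, -3)
actuator = (3, -3)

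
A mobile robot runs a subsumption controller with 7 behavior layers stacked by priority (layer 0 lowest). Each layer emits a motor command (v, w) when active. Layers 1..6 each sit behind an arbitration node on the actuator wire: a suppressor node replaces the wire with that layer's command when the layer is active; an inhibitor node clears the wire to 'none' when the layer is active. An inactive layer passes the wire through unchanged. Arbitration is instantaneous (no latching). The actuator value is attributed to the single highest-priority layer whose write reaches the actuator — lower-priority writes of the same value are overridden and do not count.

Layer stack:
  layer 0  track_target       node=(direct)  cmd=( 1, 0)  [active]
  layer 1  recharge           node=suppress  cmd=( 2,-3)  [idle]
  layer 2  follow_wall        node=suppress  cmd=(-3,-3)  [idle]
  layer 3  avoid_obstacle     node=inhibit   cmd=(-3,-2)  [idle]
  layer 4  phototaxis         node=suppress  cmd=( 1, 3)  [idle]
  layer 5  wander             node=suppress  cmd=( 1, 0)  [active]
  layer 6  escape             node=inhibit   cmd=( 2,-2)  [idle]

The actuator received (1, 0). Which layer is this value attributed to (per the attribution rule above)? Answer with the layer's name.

L0 track_target: active, feeds wire = (1, 0)
L1 recharge: idle → wire stays (1, 0)
L2 follow_wall: idle → wire stays (1, 0)
L3 avoid_obstacle: idle → wire stays (1, 0)
L4 phototaxis: idle → wire stays (1, 0)
L5 wander: active, suppressor → wire = (1, 0)
L6 escape: idle → wire stays (1, 0)
actuator = (1, 0)
last writer: layer 5 = wander

wander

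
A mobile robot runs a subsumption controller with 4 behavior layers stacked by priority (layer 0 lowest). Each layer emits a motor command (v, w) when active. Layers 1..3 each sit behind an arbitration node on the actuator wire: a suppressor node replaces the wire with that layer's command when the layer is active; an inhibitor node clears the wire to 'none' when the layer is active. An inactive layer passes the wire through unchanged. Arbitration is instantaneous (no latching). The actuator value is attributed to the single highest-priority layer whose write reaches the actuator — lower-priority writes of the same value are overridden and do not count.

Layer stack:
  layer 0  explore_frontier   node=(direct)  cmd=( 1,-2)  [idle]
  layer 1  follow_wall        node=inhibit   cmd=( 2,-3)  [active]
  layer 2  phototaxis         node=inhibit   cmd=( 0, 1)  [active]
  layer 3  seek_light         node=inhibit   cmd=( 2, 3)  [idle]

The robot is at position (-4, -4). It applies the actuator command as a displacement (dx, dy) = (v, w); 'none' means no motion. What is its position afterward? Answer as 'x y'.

layer 0 (explore_frontier) idle — none
layer 1 (follow_wall) active — inhibits: none
layer 2 (phototaxis) active — inhibits: none
layer 3 (seek_light) idle — unchanged: none
→ actuator none
position: (-4, -4) + none = (-4, -4)

-4 -4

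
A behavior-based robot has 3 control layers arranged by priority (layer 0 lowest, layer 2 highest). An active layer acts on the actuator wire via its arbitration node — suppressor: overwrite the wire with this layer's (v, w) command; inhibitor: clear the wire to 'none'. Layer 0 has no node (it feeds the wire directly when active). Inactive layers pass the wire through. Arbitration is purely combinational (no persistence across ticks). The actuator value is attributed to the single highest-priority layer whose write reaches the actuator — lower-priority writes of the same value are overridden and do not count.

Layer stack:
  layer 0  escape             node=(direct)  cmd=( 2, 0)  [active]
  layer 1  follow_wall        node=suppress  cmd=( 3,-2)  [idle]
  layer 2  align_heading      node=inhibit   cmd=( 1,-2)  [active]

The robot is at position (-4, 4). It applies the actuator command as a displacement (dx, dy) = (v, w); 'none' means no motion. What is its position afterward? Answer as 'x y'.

L0 escape: active, feeds wire = (2, 0)
L1 follow_wall: idle → wire stays (2, 0)
L2 align_heading: active, inhibitor → wire = none
actuator = none
position: (-4, 4) + none = (-4, 4)

-4 4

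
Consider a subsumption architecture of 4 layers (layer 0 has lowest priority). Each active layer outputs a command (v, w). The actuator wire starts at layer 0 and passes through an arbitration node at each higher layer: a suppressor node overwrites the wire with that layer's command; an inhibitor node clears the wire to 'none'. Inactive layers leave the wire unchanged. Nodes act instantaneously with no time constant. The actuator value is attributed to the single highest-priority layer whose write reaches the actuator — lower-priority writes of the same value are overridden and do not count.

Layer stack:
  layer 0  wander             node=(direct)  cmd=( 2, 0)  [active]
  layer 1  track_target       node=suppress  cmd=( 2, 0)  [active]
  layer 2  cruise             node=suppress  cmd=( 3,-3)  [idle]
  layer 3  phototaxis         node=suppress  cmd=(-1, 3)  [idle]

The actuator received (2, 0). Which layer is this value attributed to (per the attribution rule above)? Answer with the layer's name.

track_target

L0 wander: active, feeds wire = (2, 0)
L1 track_target: active, suppressor → wire = (2, 0)
L2 cruise: idle → wire stays (2, 0)
L3 phototaxis: idle → wire stays (2, 0)
actuator = (2, 0)
last writer: layer 1 = track_target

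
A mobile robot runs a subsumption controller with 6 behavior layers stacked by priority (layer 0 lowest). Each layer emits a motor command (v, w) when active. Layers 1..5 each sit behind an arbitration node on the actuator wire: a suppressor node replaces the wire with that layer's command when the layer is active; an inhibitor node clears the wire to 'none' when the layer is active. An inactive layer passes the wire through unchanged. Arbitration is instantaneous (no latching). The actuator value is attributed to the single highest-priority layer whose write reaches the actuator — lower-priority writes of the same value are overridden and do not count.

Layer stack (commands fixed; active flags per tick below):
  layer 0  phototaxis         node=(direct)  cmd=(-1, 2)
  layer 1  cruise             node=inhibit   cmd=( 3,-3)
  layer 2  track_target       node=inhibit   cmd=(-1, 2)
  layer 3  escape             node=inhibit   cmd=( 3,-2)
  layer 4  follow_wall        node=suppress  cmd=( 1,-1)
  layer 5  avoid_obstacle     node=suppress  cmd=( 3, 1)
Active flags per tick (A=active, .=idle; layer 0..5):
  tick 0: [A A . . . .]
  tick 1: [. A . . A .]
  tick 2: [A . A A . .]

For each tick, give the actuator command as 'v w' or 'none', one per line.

none
1 -1
none

tick 0:
  [0] phototaxis on; wire := (-1, 2)
  [1] cruise on (inhibit); wire := none
  [2] track_target off; pass none
  [3] escape off; pass none
  [4] follow_wall off; pass none
  [5] avoid_obstacle off; pass none
  output none
tick 1:
  [0] phototaxis off; wire := none
  [1] cruise on (inhibit); wire := none
  [2] track_target off; pass none
  [3] escape off; pass none
  [4] follow_wall on (suppress); wire := (1, -1)
  [5] avoid_obstacle off; pass (1, -1)
  output (1, -1)
tick 2:
  [0] phototaxis on; wire := (-1, 2)
  [1] cruise off; pass (-1, 2)
  [2] track_target on (inhibit); wire := none
  [3] escape on (inhibit); wire := none
  [4] follow_wall off; pass none
  [5] avoid_obstacle off; pass none
  output none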